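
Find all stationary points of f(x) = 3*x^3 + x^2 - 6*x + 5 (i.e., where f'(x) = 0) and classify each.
f'(x) = 9*x^2 + 2*x - 6

Solve f'(x) = 0:
  9*x^2 + 2*x - 6 = 0 has no rational roots; quadratic formula: x = (-2 ± √220)/18.
  ⇒ x = -sqrt(55)/9 - 1/9 ≈ -0.9351, -1/9 + sqrt(55)/9 ≈ 0.7129

f''(x) = 18*x + 2
Second-derivative test at each critical point:
  f''(-0.9351) = -14.8324 < 0 → local maximum
  f''(0.7129) = 14.8324 > 0 → local minimum

Critical points: x = -sqrt(55)/9 - 1/9 ≈ -0.9351 (local maximum); x = -1/9 + sqrt(55)/9 ≈ 0.7129 (local minimum)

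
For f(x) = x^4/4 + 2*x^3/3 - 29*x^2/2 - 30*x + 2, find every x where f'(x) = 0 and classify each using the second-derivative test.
f'(x) = x^3 + 2*x^2 - 29*x - 30

Solve f'(x) = 0:
  Factor: x^3 + 2*x^2 - 29*x - 30 = (x - 5)*(x + 1)*(x + 6) = 0.
  ⇒ x = -6, -1, 5

f''(x) = 3*x^2 + 4*x - 29
Second-derivative test at each critical point:
  f''(-6) = 55 > 0 → local minimum
  f''(-1) = -30 < 0 → local maximum
  f''(5) = 66 > 0 → local minimum

Critical points: x = -6 (local minimum); x = -1 (local maximum); x = 5 (local minimum)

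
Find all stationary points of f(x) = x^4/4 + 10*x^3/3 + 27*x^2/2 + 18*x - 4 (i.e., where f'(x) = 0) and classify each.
f'(x) = x^3 + 10*x^2 + 27*x + 18

Solve f'(x) = 0:
  Factor: x^3 + 10*x^2 + 27*x + 18 = (x + 1)*(x + 3)*(x + 6) = 0.
  ⇒ x = -6, -3, -1

f''(x) = 3*x^2 + 20*x + 27
Second-derivative test at each critical point:
  f''(-6) = 15 > 0 → local minimum
  f''(-3) = -6 < 0 → local maximum
  f''(-1) = 10 > 0 → local minimum

Critical points: x = -6 (local minimum); x = -3 (local maximum); x = -1 (local minimum)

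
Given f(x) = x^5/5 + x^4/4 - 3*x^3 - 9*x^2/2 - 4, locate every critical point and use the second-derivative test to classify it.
f'(x) = x*(x^3 + x^2 - 9*x - 9)

Solve f'(x) = 0:
  Factor: x^4 + x^3 - 9*x^2 - 9*x = x*(x - 3)*(x + 1)*(x + 3) = 0.
  ⇒ x = -3, -1, 0, 3

f''(x) = 4*x^3 + 3*x^2 - 18*x - 9
Second-derivative test at each critical point:
  f''(-3) = -36 < 0 → local maximum
  f''(-1) = 8 > 0 → local minimum
  f''(0) = -9 < 0 → local maximum
  f''(3) = 72 > 0 → local minimum

Critical points: x = -3 (local maximum); x = -1 (local minimum); x = 0 (local maximum); x = 3 (local minimum)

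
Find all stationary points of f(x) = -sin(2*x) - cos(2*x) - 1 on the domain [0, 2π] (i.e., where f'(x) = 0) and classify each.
f'(x) = -2*sqrt(2)*cos(2*x + pi/4)

Solve f'(x) = 0 on [0, 2π]:
  f'(x) = 0 ⇔ -cos(2*x) = -sin(2*x) ⇔ tan(2*x) = 1, i.e. 2*x = arctan(1) + nπ; keep the solutions lying in [0, 2π].
  ⇒ x = pi/8 ≈ 0.3927, 5*pi/8 ≈ 1.9635, 9*pi/8 ≈ 3.5343, 13*pi/8 ≈ 5.1051

f''(x) = 4*sqrt(2)*sin(2*x + pi/4)
Second-derivative test at each critical point:
  f''(0.3927) = 5.6569 > 0 → local minimum
  f''(1.9635) = -5.6569 < 0 → local maximum
  f''(3.5343) = 5.6569 > 0 → local minimum
  f''(5.1051) = -5.6569 < 0 → local maximum

Critical points: x = pi/8 ≈ 0.3927 (local minimum); x = 5*pi/8 ≈ 1.9635 (local maximum); x = 9*pi/8 ≈ 3.5343 (local minimum); x = 13*pi/8 ≈ 5.1051 (local maximum)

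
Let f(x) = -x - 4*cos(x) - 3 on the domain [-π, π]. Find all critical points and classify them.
f'(x) = 4*sin(x) - 1

Solve f'(x) = 0 on [-π, π]:
  f'(x) = 0 ⇔ sin(x) = 1/4, i.e. x = arcsin(1/4) + 2nπ or x = π − arcsin(1/4) + 2nπ; keep the solutions lying in [-π, π].
  ⇒ x = asin(1/4) ≈ 0.2527, pi - asin(1/4) ≈ 2.8889

f''(x) = 4*cos(x)
Second-derivative test at each critical point:
  f''(0.2527) = 3.8730 > 0 → local minimum
  f''(2.8889) = -3.8730 < 0 → local maximum

Critical points: x = asin(1/4) ≈ 0.2527 (local minimum); x = pi - asin(1/4) ≈ 2.8889 (local maximum)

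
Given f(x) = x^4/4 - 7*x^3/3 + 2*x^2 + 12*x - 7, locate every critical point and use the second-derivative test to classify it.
f'(x) = x^3 - 7*x^2 + 4*x + 12

Solve f'(x) = 0:
  Factor: x^3 - 7*x^2 + 4*x + 12 = (x - 6)*(x - 2)*(x + 1) = 0.
  ⇒ x = -1, 2, 6

f''(x) = 3*x^2 - 14*x + 4
Second-derivative test at each critical point:
  f''(-1) = 21 > 0 → local minimum
  f''(2) = -12 < 0 → local maximum
  f''(6) = 28 > 0 → local minimum

Critical points: x = -1 (local minimum); x = 2 (local maximum); x = 6 (local minimum)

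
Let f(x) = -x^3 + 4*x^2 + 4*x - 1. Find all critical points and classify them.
f'(x) = -3*x^2 + 8*x + 4

Solve f'(x) = 0:
  3*x^2 - 8*x - 4 = 0 has no rational roots; quadratic formula: x = (8 ± √112)/6.
  ⇒ x = 4/3 - 2*sqrt(7)/3 ≈ -0.4305, 4/3 + 2*sqrt(7)/3 ≈ 3.0972

f''(x) = 8 - 6*x
Second-derivative test at each critical point:
  f''(-0.4305) = 10.5830 > 0 → local minimum
  f''(3.0972) = -10.5830 < 0 → local maximum

Critical points: x = 4/3 - 2*sqrt(7)/3 ≈ -0.4305 (local minimum); x = 4/3 + 2*sqrt(7)/3 ≈ 3.0972 (local maximum)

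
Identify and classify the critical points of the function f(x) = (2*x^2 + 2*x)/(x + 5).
f'(x) = 2*(x^2 + 10*x + 5)/(x^2 + 10*x + 25)

Solve f'(x) = 0:
  f'(x) = 2*(x^2 + 10*x + 5)/(x + 5)^2; the denominator is positive wherever f is defined, so f'(x) = 0 ⇔ 2*x^2 + 20*x + 10 = 0.
  Factor: 2*x^2 + 20*x + 10 = 2*(x^2 + 10*x + 5); x^2 + 10*x + 5 = 0 has no rational roots; quadratic formula: x = (-10 ± √80)/2.
  ⇒ x = -5 - 2*sqrt(5) ≈ -9.4721, -5 + 2*sqrt(5) ≈ -0.5279

f''(x) = 80/(x^3 + 15*x^2 + 75*x + 125)
Second-derivative test at each critical point:
  f''(-9.4721) = -0.8944 < 0 → local maximum
  f''(-0.5279) = 0.8944 > 0 → local minimum

Critical points: x = -5 - 2*sqrt(5) ≈ -9.4721 (local maximum); x = -5 + 2*sqrt(5) ≈ -0.5279 (local minimum)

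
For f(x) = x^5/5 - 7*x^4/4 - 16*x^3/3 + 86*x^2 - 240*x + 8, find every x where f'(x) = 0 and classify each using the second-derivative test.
f'(x) = x^4 - 7*x^3 - 16*x^2 + 172*x - 240

Solve f'(x) = 0:
  Factor: x^4 - 7*x^3 - 16*x^2 + 172*x - 240 = (x - 6)*(x - 4)*(x - 2)*(x + 5) = 0.
  ⇒ x = -5, 2, 4, 6

f''(x) = 4*x^3 - 21*x^2 - 32*x + 172
Second-derivative test at each critical point:
  f''(-5) = -693 < 0 → local maximum
  f''(2) = 56 > 0 → local minimum
  f''(4) = -36 < 0 → local maximum
  f''(6) = 88 > 0 → local minimum

Critical points: x = -5 (local maximum); x = 2 (local minimum); x = 4 (local maximum); x = 6 (local minimum)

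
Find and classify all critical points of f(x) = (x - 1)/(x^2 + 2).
f'(x) = (x^2 - 2*x*(x - 1) + 2)/(x^2 + 2)^2

Solve f'(x) = 0:
  f'(x) = -(x^2 - 2*x - 2)/(x^2 + 2)^2; the denominator is positive wherever f is defined, so f'(x) = 0 ⇔ -x^2 + 2*x + 2 = 0.
  x^2 - 2*x - 2 = 0 has no rational roots; quadratic formula: x = (2 ± √12)/2.
  ⇒ x = 1 - sqrt(3) ≈ -0.7321, 1 + sqrt(3) ≈ 2.7321

f''(x) = 2*(4*x^2*(x - 1) + (1 - 3*x)*(x^2 + 2))/(x^2 + 2)^3
Second-derivative test at each critical point:
  f''(-0.7321) = 0.5387 > 0 → local minimum
  f''(2.7321) = -0.0387 < 0 → local maximum

Critical points: x = 1 - sqrt(3) ≈ -0.7321 (local minimum); x = 1 + sqrt(3) ≈ 2.7321 (local maximum)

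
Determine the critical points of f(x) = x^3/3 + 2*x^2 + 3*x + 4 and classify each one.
f'(x) = x^2 + 4*x + 3

Solve f'(x) = 0:
  Factor: x^2 + 4*x + 3 = (x + 1)*(x + 3) = 0.
  ⇒ x = -3, -1

f''(x) = 2*x + 4
Second-derivative test at each critical point:
  f''(-3) = -2 < 0 → local maximum
  f''(-1) = 2 > 0 → local minimum

Critical points: x = -3 (local maximum); x = -1 (local minimum)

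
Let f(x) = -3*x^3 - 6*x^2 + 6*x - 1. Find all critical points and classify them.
f'(x) = -9*x^2 - 12*x + 6

Solve f'(x) = 0:
  Factor: -9*x^2 - 12*x + 6 = -3*(3*x^2 + 4*x - 2); 3*x^2 + 4*x - 2 = 0 has no rational roots; quadratic formula: x = (-4 ± √40)/6.
  ⇒ x = -sqrt(10)/3 - 2/3 ≈ -1.7208, -2/3 + sqrt(10)/3 ≈ 0.3874

f''(x) = -18*x - 12
Second-derivative test at each critical point:
  f''(-1.7208) = 18.9737 > 0 → local minimum
  f''(0.3874) = -18.9737 < 0 → local maximum

Critical points: x = -sqrt(10)/3 - 2/3 ≈ -1.7208 (local minimum); x = -2/3 + sqrt(10)/3 ≈ 0.3874 (local maximum)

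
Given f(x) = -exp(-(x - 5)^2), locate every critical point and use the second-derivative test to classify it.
f'(x) = 2*(x - 5)*exp(-(x - 5)^2)

Solve f'(x) = 0:
  f'(x) = (2*x - 10)·exp(-(x - 5)^2) and exp(-(x - 5)^2) > 0 for every x, so f'(x) = 0 ⇔ 2*x - 10 = 0.
  Factor: 2*x - 10 = 2*(x - 5) = 0.
  ⇒ x = 5

f''(x) = 2*(1 - 2*(x - 5)^2)*exp(-(x - 5)^2)
Second-derivative test at each critical point:
  f''(5) = 2 > 0 → local minimum

Critical points: x = 5 (local minimum)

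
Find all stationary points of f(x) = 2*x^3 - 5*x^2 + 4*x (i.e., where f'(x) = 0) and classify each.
f'(x) = 6*x^2 - 10*x + 4

Solve f'(x) = 0:
  Factor: 6*x^2 - 10*x + 4 = 2*(x - 1)*(3*x - 2) = 0.
  ⇒ x = 2/3, 1

f''(x) = 12*x - 10
Second-derivative test at each critical point:
  f''(2/3) = -2 < 0 → local maximum
  f''(1) = 2 > 0 → local minimum

Critical points: x = 2/3 (local maximum); x = 1 (local minimum)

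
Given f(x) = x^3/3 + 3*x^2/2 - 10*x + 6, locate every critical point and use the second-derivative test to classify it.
f'(x) = x^2 + 3*x - 10

Solve f'(x) = 0:
  Factor: x^2 + 3*x - 10 = (x - 2)*(x + 5) = 0.
  ⇒ x = -5, 2

f''(x) = 2*x + 3
Second-derivative test at each critical point:
  f''(-5) = -7 < 0 → local maximum
  f''(2) = 7 > 0 → local minimum

Critical points: x = -5 (local maximum); x = 2 (local minimum)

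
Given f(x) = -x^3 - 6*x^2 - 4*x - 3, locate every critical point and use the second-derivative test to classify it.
f'(x) = -3*x^2 - 12*x - 4

Solve f'(x) = 0:
  3*x^2 + 12*x + 4 = 0 has no rational roots; quadratic formula: x = (-12 ± √96)/6.
  ⇒ x = -2 - 2*sqrt(6)/3 ≈ -3.6330, -2 + 2*sqrt(6)/3 ≈ -0.3670

f''(x) = -6*x - 12
Second-derivative test at each critical point:
  f''(-3.6330) = 9.7980 > 0 → local minimum
  f''(-0.3670) = -9.7980 < 0 → local maximum

Critical points: x = -2 - 2*sqrt(6)/3 ≈ -3.6330 (local minimum); x = -2 + 2*sqrt(6)/3 ≈ -0.3670 (local maximum)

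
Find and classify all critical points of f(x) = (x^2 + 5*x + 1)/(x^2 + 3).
f'(x) = (-5*x^2 + 4*x + 15)/(x^4 + 6*x^2 + 9)

Solve f'(x) = 0:
  f'(x) = -(5*x^2 - 4*x - 15)/(x^2 + 3)^2; the denominator is positive wherever f is defined, so f'(x) = 0 ⇔ -5*x^2 + 4*x + 15 = 0.
  5*x^2 - 4*x - 15 = 0 has no rational roots; quadratic formula: x = (4 ± √316)/10.
  ⇒ x = 2/5 - sqrt(79)/5 ≈ -1.3776, 2/5 + sqrt(79)/5 ≈ 2.1776

f''(x) = 2*(5*x^3 - 6*x^2 - 45*x + 6)/(x^6 + 9*x^4 + 27*x^2 + 27)
Second-derivative test at each critical point:
  f''(-1.3776) = 0.7410 > 0 → local minimum
  f''(2.1776) = -0.2966 < 0 → local maximum

Critical points: x = 2/5 - sqrt(79)/5 ≈ -1.3776 (local minimum); x = 2/5 + sqrt(79)/5 ≈ 2.1776 (local maximum)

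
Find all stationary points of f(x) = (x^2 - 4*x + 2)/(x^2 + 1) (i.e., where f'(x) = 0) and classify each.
f'(x) = 2*(2*x^2 - x - 2)/(x^4 + 2*x^2 + 1)

Solve f'(x) = 0:
  f'(x) = 2*(2*x^2 - x - 2)/(x^2 + 1)^2; the denominator is positive wherever f is defined, so f'(x) = 0 ⇔ 4*x^2 - 2*x - 4 = 0.
  Factor: 4*x^2 - 2*x - 4 = 2*(2*x^2 - x - 2); 2*x^2 - x - 2 = 0 has no rational roots; quadratic formula: x = (1 ± √17)/4.
  ⇒ x = 1/4 - sqrt(17)/4 ≈ -0.7808, 1/4 + sqrt(17)/4 ≈ 1.2808

f''(x) = 2*(-4*x^3 + 3*x^2 + 12*x - 1)/(x^6 + 3*x^4 + 3*x^2 + 1)
Second-derivative test at each critical point:
  f''(-0.7808) = -3.1828 < 0 → local maximum
  f''(1.2808) = 1.1828 > 0 → local minimum

Critical points: x = 1/4 - sqrt(17)/4 ≈ -0.7808 (local maximum); x = 1/4 + sqrt(17)/4 ≈ 1.2808 (local minimum)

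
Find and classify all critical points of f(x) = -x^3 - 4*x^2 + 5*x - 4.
f'(x) = -3*x^2 - 8*x + 5

Solve f'(x) = 0:
  3*x^2 + 8*x - 5 = 0 has no rational roots; quadratic formula: x = (-8 ± √124)/6.
  ⇒ x = -sqrt(31)/3 - 4/3 ≈ -3.1893, -4/3 + sqrt(31)/3 ≈ 0.5226

f''(x) = -6*x - 8
Second-derivative test at each critical point:
  f''(-3.1893) = 11.1355 > 0 → local minimum
  f''(0.5226) = -11.1355 < 0 → local maximum

Critical points: x = -sqrt(31)/3 - 4/3 ≈ -3.1893 (local minimum); x = -4/3 + sqrt(31)/3 ≈ 0.5226 (local maximum)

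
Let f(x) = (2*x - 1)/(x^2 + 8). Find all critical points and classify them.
f'(x) = 2*(-x^2 + x + 8)/(x^4 + 16*x^2 + 64)

Solve f'(x) = 0:
  f'(x) = -2*(x^2 - x - 8)/(x^2 + 8)^2; the denominator is positive wherever f is defined, so f'(x) = 0 ⇔ -2*x^2 + 2*x + 16 = 0.
  Factor: -2*x^2 + 2*x + 16 = -2*(x^2 - x - 8); x^2 - x - 8 = 0 has no rational roots; quadratic formula: x = (1 ± √33)/2.
  ⇒ x = 1/2 - sqrt(33)/2 ≈ -2.3723, 1/2 + sqrt(33)/2 ≈ 3.3723

f''(x) = 2*(4*x^2*(2*x - 1) + (1 - 6*x)*(x^2 + 8))/(x^2 + 8)^3
Second-derivative test at each critical point:
  f''(-2.3723) = 0.0619 > 0 → local minimum
  f''(3.3723) = -0.0306 < 0 → local maximum

Critical points: x = 1/2 - sqrt(33)/2 ≈ -2.3723 (local minimum); x = 1/2 + sqrt(33)/2 ≈ 3.3723 (local maximum)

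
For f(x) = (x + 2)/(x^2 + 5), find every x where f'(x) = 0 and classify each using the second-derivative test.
f'(x) = (x^2 - 2*x*(x + 2) + 5)/(x^2 + 5)^2

Solve f'(x) = 0:
  f'(x) = -(x - 1)*(x + 5)/(x^2 + 5)^2; the denominator is positive wherever f is defined, so f'(x) = 0 ⇔ -x^2 - 4*x + 5 = 0.
  Factor: -x^2 - 4*x + 5 = -(x - 1)*(x + 5) = 0.
  ⇒ x = -5, 1

f''(x) = 2*(4*x^2*(x + 2) - (3*x + 2)*(x^2 + 5))/(x^2 + 5)^3
Second-derivative test at each critical point:
  f''(-5) = 1/150 > 0 → local minimum
  f''(1) = -1/6 < 0 → local maximum

Critical points: x = -5 (local minimum); x = 1 (local maximum)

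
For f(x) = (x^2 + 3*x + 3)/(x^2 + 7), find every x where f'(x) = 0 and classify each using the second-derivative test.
f'(x) = (-3*x^2 + 8*x + 21)/(x^4 + 14*x^2 + 49)

Solve f'(x) = 0:
  f'(x) = -(3*x^2 - 8*x - 21)/(x^2 + 7)^2; the denominator is positive wherever f is defined, so f'(x) = 0 ⇔ -3*x^2 + 8*x + 21 = 0.
  3*x^2 - 8*x - 21 = 0 has no rational roots; quadratic formula: x = (8 ± √316)/6.
  ⇒ x = 4/3 - sqrt(79)/3 ≈ -1.6294, 4/3 + sqrt(79)/3 ≈ 4.2961

f''(x) = 2*(3*x^3 - 12*x^2 - 63*x + 28)/(x^6 + 21*x^4 + 147*x^2 + 343)
Second-derivative test at each critical point:
  f''(-1.6294) = 0.1907 > 0 → local minimum
  f''(4.2961) = -0.0274 < 0 → local maximum

Critical points: x = 4/3 - sqrt(79)/3 ≈ -1.6294 (local minimum); x = 4/3 + sqrt(79)/3 ≈ 4.2961 (local maximum)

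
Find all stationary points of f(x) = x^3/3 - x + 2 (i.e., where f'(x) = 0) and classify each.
f'(x) = x^2 - 1

Solve f'(x) = 0:
  Factor: x^2 - 1 = (x - 1)*(x + 1) = 0.
  ⇒ x = -1, 1

f''(x) = 2*x
Second-derivative test at each critical point:
  f''(-1) = -2 < 0 → local maximum
  f''(1) = 2 > 0 → local minimum

Critical points: x = -1 (local maximum); x = 1 (local minimum)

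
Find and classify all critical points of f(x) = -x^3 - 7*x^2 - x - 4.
f'(x) = -3*x^2 - 14*x - 1

Solve f'(x) = 0:
  3*x^2 + 14*x + 1 = 0 has no rational roots; quadratic formula: x = (-14 ± √184)/6.
  ⇒ x = -7/3 - sqrt(46)/3 ≈ -4.5941, -7/3 + sqrt(46)/3 ≈ -0.0726

f''(x) = -6*x - 14
Second-derivative test at each critical point:
  f''(-4.5941) = 13.5647 > 0 → local minimum
  f''(-0.0726) = -13.5647 < 0 → local maximum

Critical points: x = -7/3 - sqrt(46)/3 ≈ -4.5941 (local minimum); x = -7/3 + sqrt(46)/3 ≈ -0.0726 (local maximum)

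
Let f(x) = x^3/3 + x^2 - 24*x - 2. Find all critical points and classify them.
f'(x) = x^2 + 2*x - 24

Solve f'(x) = 0:
  Factor: x^2 + 2*x - 24 = (x - 4)*(x + 6) = 0.
  ⇒ x = -6, 4

f''(x) = 2*x + 2
Second-derivative test at each critical point:
  f''(-6) = -10 < 0 → local maximum
  f''(4) = 10 > 0 → local minimum

Critical points: x = -6 (local maximum); x = 4 (local minimum)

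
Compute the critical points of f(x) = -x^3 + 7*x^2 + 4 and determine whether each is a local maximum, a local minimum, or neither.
f'(x) = x*(14 - 3*x)

Solve f'(x) = 0:
  Factor: -3*x^2 + 14*x = -x*(3*x - 14) = 0.
  ⇒ x = 0, 14/3

f''(x) = 14 - 6*x
Second-derivative test at each critical point:
  f''(0) = 14 > 0 → local minimum
  f''(14/3) = -14 < 0 → local maximum

Critical points: x = 0 (local minimum); x = 14/3 (local maximum)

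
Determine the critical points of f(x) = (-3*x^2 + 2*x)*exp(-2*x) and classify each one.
f'(x) = 2*(3*x^2 - 5*x + 1)*exp(-2*x)

Solve f'(x) = 0:
  f'(x) = (6*x^2 - 10*x + 2)·exp(-2*x) and exp(-2*x) > 0 for every x, so f'(x) = 0 ⇔ 6*x^2 - 10*x + 2 = 0.
  Factor: 6*x^2 - 10*x + 2 = 2*(3*x^2 - 5*x + 1); 3*x^2 - 5*x + 1 = 0 has no rational roots; quadratic formula: x = (5 ± √13)/6.
  ⇒ x = 5/6 - sqrt(13)/6 ≈ 0.2324, sqrt(13)/6 + 5/6 ≈ 1.4343

f''(x) = 2*(-6*x^2 + 16*x - 7)*exp(-2*x)
Second-derivative test at each critical point:
  f''(0.2324) = -4.5304 < 0 → local maximum
  f''(1.4343) = 0.4095 > 0 → local minimum

Critical points: x = 5/6 - sqrt(13)/6 ≈ 0.2324 (local maximum); x = sqrt(13)/6 + 5/6 ≈ 1.4343 (local minimum)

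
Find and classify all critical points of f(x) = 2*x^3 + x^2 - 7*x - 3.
f'(x) = 6*x^2 + 2*x - 7

Solve f'(x) = 0:
  6*x^2 + 2*x - 7 = 0 has no rational roots; quadratic formula: x = (-2 ± √172)/12.
  ⇒ x = -sqrt(43)/6 - 1/6 ≈ -1.2596, -1/6 + sqrt(43)/6 ≈ 0.9262

f''(x) = 12*x + 2
Second-derivative test at each critical point:
  f''(-1.2596) = -13.1149 < 0 → local maximum
  f''(0.9262) = 13.1149 > 0 → local minimum

Critical points: x = -sqrt(43)/6 - 1/6 ≈ -1.2596 (local maximum); x = -1/6 + sqrt(43)/6 ≈ 0.9262 (local minimum)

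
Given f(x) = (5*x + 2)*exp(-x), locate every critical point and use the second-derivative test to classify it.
f'(x) = (3 - 5*x)*exp(-x)

Solve f'(x) = 0:
  f'(x) = (3 - 5*x)·exp(-x) and exp(-x) > 0 for every x, so f'(x) = 0 ⇔ 3 - 5*x = 0.
  3 - 5*x = 0.
  ⇒ x = 3/5

f''(x) = (5*x - 8)*exp(-x)
Second-derivative test at each critical point:
  f''(3/5) = -2.7441 < 0 → local maximum

Critical points: x = 3/5 (local maximum)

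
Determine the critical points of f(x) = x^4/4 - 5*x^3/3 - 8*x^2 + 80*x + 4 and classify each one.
f'(x) = x^3 - 5*x^2 - 16*x + 80

Solve f'(x) = 0:
  Factor: x^3 - 5*x^2 - 16*x + 80 = (x - 5)*(x - 4)*(x + 4) = 0.
  ⇒ x = -4, 4, 5

f''(x) = 3*x^2 - 10*x - 16
Second-derivative test at each critical point:
  f''(-4) = 72 > 0 → local minimum
  f''(4) = -8 < 0 → local maximum
  f''(5) = 9 > 0 → local minimum

Critical points: x = -4 (local minimum); x = 4 (local maximum); x = 5 (local minimum)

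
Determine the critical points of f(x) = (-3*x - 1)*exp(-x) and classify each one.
f'(x) = (3*x - 2)*exp(-x)

Solve f'(x) = 0:
  f'(x) = (3*x - 2)·exp(-x) and exp(-x) > 0 for every x, so f'(x) = 0 ⇔ 3*x - 2 = 0.
  3*x - 2 = 0.
  ⇒ x = 2/3

f''(x) = (5 - 3*x)*exp(-x)
Second-derivative test at each critical point:
  f''(2/3) = 1.5403 > 0 → local minimum

Critical points: x = 2/3 (local minimum)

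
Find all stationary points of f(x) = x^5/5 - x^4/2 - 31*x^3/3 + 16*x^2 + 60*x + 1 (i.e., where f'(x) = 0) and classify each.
f'(x) = x^4 - 2*x^3 - 31*x^2 + 32*x + 60

Solve f'(x) = 0:
  Factor: x^4 - 2*x^3 - 31*x^2 + 32*x + 60 = (x - 6)*(x - 2)*(x + 1)*(x + 5) = 0.
  ⇒ x = -5, -1, 2, 6

f''(x) = 4*x^3 - 6*x^2 - 62*x + 32
Second-derivative test at each critical point:
  f''(-5) = -308 < 0 → local maximum
  f''(-1) = 84 > 0 → local minimum
  f''(2) = -84 < 0 → local maximum
  f''(6) = 308 > 0 → local minimum

Critical points: x = -5 (local maximum); x = -1 (local minimum); x = 2 (local maximum); x = 6 (local minimum)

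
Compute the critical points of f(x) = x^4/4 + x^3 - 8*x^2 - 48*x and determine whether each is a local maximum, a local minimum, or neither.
f'(x) = x^3 + 3*x^2 - 16*x - 48

Solve f'(x) = 0:
  Factor: x^3 + 3*x^2 - 16*x - 48 = (x - 4)*(x + 3)*(x + 4) = 0.
  ⇒ x = -4, -3, 4

f''(x) = 3*x^2 + 6*x - 16
Second-derivative test at each critical point:
  f''(-4) = 8 > 0 → local minimum
  f''(-3) = -7 < 0 → local maximum
  f''(4) = 56 > 0 → local minimum

Critical points: x = -4 (local minimum); x = -3 (local maximum); x = 4 (local minimum)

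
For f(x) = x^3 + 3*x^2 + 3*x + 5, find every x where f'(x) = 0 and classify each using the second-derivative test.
f'(x) = 3*x^2 + 6*x + 3

Solve f'(x) = 0:
  Factor: 3*x^2 + 6*x + 3 = 3*(x + 1)^2 = 0.
  ⇒ x = -1

f''(x) = 6*x + 6
Second-derivative test at each critical point:
  f''(-1) = 0, so the second-derivative test is inconclusive; use the first-derivative test: f'(-5/4) = 0.1875, f'(-3/4) = 0.1875 — f' is positive on both sides (no sign change) → neither a local maximum nor a local minimum

Critical points: x = -1 (neither)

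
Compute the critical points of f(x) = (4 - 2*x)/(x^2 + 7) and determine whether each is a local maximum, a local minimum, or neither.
f'(x) = 2*(-x^2 + 2*x*(x - 2) - 7)/(x^2 + 7)^2

Solve f'(x) = 0:
  f'(x) = 2*(x^2 - 4*x - 7)/(x^2 + 7)^2; the denominator is positive wherever f is defined, so f'(x) = 0 ⇔ 2*x^2 - 8*x - 14 = 0.
  Factor: 2*x^2 - 8*x - 14 = 2*(x^2 - 4*x - 7); x^2 - 4*x - 7 = 0 has no rational roots; quadratic formula: x = (4 ± √44)/2.
  ⇒ x = 2 - sqrt(11) ≈ -1.3166, 2 + sqrt(11) ≈ 5.3166

f''(x) = 4*(4*x^2*(2 - x) + (3*x - 2)*(x^2 + 7))/(x^2 + 7)^3
Second-derivative test at each critical point:
  f''(-1.3166) = -0.1739 < 0 → local maximum
  f''(5.3166) = 0.0107 > 0 → local minimum

Critical points: x = 2 - sqrt(11) ≈ -1.3166 (local maximum); x = 2 + sqrt(11) ≈ 5.3166 (local minimum)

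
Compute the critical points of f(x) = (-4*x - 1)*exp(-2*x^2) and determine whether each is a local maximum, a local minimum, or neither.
f'(x) = 4*(x*(4*x + 1) - 1)*exp(-2*x^2)

Solve f'(x) = 0:
  f'(x) = (16*x^2 + 4*x - 4)·exp(-2*x^2) and exp(-2*x^2) > 0 for every x, so f'(x) = 0 ⇔ 16*x^2 + 4*x - 4 = 0.
  Factor: 16*x^2 + 4*x - 4 = 4*(4*x^2 + x - 1); 4*x^2 + x - 1 = 0 has no rational roots; quadratic formula: x = (-1 ± √17)/8.
  ⇒ x = -sqrt(17)/8 - 1/8 ≈ -0.6404, -1/8 + sqrt(17)/8 ≈ 0.3904

f''(x) = 4*(-16*x^3 - 4*x^2 + 12*x + 1)*exp(-2*x^2)
Second-derivative test at each critical point:
  f''(-0.6404) = -7.2624 < 0 → local maximum
  f''(0.3904) = 12.1593 > 0 → local minimum

Critical points: x = -sqrt(17)/8 - 1/8 ≈ -0.6404 (local maximum); x = -1/8 + sqrt(17)/8 ≈ 0.3904 (local minimum)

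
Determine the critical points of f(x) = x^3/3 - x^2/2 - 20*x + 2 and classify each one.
f'(x) = x^2 - x - 20

Solve f'(x) = 0:
  Factor: x^2 - x - 20 = (x - 5)*(x + 4) = 0.
  ⇒ x = -4, 5

f''(x) = 2*x - 1
Second-derivative test at each critical point:
  f''(-4) = -9 < 0 → local maximum
  f''(5) = 9 > 0 → local minimum

Critical points: x = -4 (local maximum); x = 5 (local minimum)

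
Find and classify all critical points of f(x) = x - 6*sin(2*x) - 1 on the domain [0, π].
f'(x) = 1 - 12*cos(2*x)

Solve f'(x) = 0 on [0, π]:
  f'(x) = 0 ⇔ cos(2*x) = 1/12, i.e. 2*x = ±arccos(1/12) + 2nπ; keep the solutions lying in [0, π].
  ⇒ x = acos(1/12)/2 ≈ 0.7437, pi - acos(1/12)/2 ≈ 2.3979

f''(x) = 24*sin(2*x)
Second-derivative test at each critical point:
  f''(0.7437) = 23.9165 > 0 → local minimum
  f''(2.3979) = -23.9165 < 0 → local maximum

Critical points: x = acos(1/12)/2 ≈ 0.7437 (local minimum); x = pi - acos(1/12)/2 ≈ 2.3979 (local maximum)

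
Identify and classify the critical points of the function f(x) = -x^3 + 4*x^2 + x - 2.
f'(x) = -3*x^2 + 8*x + 1

Solve f'(x) = 0:
  3*x^2 - 8*x - 1 = 0 has no rational roots; quadratic formula: x = (8 ± √76)/6.
  ⇒ x = 4/3 - sqrt(19)/3 ≈ -0.1196, 4/3 + sqrt(19)/3 ≈ 2.7863

f''(x) = 8 - 6*x
Second-derivative test at each critical point:
  f''(-0.1196) = 8.7178 > 0 → local minimum
  f''(2.7863) = -8.7178 < 0 → local maximum

Critical points: x = 4/3 - sqrt(19)/3 ≈ -0.1196 (local minimum); x = 4/3 + sqrt(19)/3 ≈ 2.7863 (local maximum)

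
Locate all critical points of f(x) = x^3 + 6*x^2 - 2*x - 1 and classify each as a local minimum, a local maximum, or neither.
f'(x) = 3*x^2 + 12*x - 2

Solve f'(x) = 0:
  3*x^2 + 12*x - 2 = 0 has no rational roots; quadratic formula: x = (-12 ± √168)/6.
  ⇒ x = -sqrt(42)/3 - 2 ≈ -4.1602, -2 + sqrt(42)/3 ≈ 0.1602

f''(x) = 6*x + 12
Second-derivative test at each critical point:
  f''(-4.1602) = -12.9615 < 0 → local maximum
  f''(0.1602) = 12.9615 > 0 → local minimum

Critical points: x = -sqrt(42)/3 - 2 ≈ -4.1602 (local maximum); x = -2 + sqrt(42)/3 ≈ 0.1602 (local minimum)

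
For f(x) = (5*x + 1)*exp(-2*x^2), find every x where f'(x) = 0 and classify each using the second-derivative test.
f'(x) = (-4*x*(5*x + 1) + 5)*exp(-2*x^2)

Solve f'(x) = 0:
  f'(x) = (-20*x^2 - 4*x + 5)·exp(-2*x^2) and exp(-2*x^2) > 0 for every x, so f'(x) = 0 ⇔ -20*x^2 - 4*x + 5 = 0.
  20*x^2 + 4*x - 5 = 0 has no rational roots; quadratic formula: x = (-4 ± √416)/40.
  ⇒ x = -sqrt(26)/10 - 1/10 ≈ -0.6099, -1/10 + sqrt(26)/10 ≈ 0.4099

f''(x) = 4*(4*x^2*(5*x + 1) - 15*x - 1)*exp(-2*x^2)
Second-derivative test at each critical point:
  f''(-0.6099) = 9.6928 > 0 → local minimum
  f''(0.4099) = -14.5749 < 0 → local maximum

Critical points: x = -sqrt(26)/10 - 1/10 ≈ -0.6099 (local minimum); x = -1/10 + sqrt(26)/10 ≈ 0.4099 (local maximum)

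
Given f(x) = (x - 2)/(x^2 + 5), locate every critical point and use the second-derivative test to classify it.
f'(x) = (x^2 - 2*x*(x - 2) + 5)/(x^2 + 5)^2

Solve f'(x) = 0:
  f'(x) = -(x - 5)*(x + 1)/(x^2 + 5)^2; the denominator is positive wherever f is defined, so f'(x) = 0 ⇔ -x^2 + 4*x + 5 = 0.
  Factor: -x^2 + 4*x + 5 = -(x - 5)*(x + 1) = 0.
  ⇒ x = -1, 5

f''(x) = 2*(4*x^2*(x - 2) + (2 - 3*x)*(x^2 + 5))/(x^2 + 5)^3
Second-derivative test at each critical point:
  f''(-1) = 1/6 > 0 → local minimum
  f''(5) = -1/150 < 0 → local maximum

Critical points: x = -1 (local minimum); x = 5 (local maximum)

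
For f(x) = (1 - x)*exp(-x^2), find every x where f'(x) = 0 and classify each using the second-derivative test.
f'(x) = (2*x*(x - 1) - 1)*exp(-x^2)

Solve f'(x) = 0:
  f'(x) = (2*x^2 - 2*x - 1)·exp(-x^2) and exp(-x^2) > 0 for every x, so f'(x) = 0 ⇔ 2*x^2 - 2*x - 1 = 0.
  2*x^2 - 2*x - 1 = 0 has no rational roots; quadratic formula: x = (2 ± √12)/4.
  ⇒ x = 1/2 - sqrt(3)/2 ≈ -0.3660, 1/2 + sqrt(3)/2 ≈ 1.3660

f''(x) = 2*(2*x^2*(1 - x) + 3*x - 1)*exp(-x^2)
Second-derivative test at each critical point:
  f''(-0.3660) = -3.0297 < 0 → local maximum
  f''(1.3660) = 0.5360 > 0 → local minimum

Critical points: x = 1/2 - sqrt(3)/2 ≈ -0.3660 (local maximum); x = 1/2 + sqrt(3)/2 ≈ 1.3660 (local minimum)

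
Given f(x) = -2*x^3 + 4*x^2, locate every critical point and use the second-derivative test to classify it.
f'(x) = 2*x*(4 - 3*x)

Solve f'(x) = 0:
  Factor: -6*x^2 + 8*x = -2*x*(3*x - 4) = 0.
  ⇒ x = 0, 4/3

f''(x) = 8 - 12*x
Second-derivative test at each critical point:
  f''(0) = 8 > 0 → local minimum
  f''(4/3) = -8 < 0 → local maximum

Critical points: x = 0 (local minimum); x = 4/3 (local maximum)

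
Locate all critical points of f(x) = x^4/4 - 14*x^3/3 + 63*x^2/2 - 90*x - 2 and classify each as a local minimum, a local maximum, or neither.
f'(x) = x^3 - 14*x^2 + 63*x - 90

Solve f'(x) = 0:
  Factor: x^3 - 14*x^2 + 63*x - 90 = (x - 6)*(x - 5)*(x - 3) = 0.
  ⇒ x = 3, 5, 6

f''(x) = 3*x^2 - 28*x + 63
Second-derivative test at each critical point:
  f''(3) = 6 > 0 → local minimum
  f''(5) = -2 < 0 → local maximum
  f''(6) = 3 > 0 → local minimum

Critical points: x = 3 (local minimum); x = 5 (local maximum); x = 6 (local minimum)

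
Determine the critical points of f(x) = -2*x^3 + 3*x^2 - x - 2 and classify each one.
f'(x) = -6*x^2 + 6*x - 1

Solve f'(x) = 0:
  6*x^2 - 6*x + 1 = 0 has no rational roots; quadratic formula: x = (6 ± √12)/12.
  ⇒ x = 1/2 - sqrt(3)/6 ≈ 0.2113, sqrt(3)/6 + 1/2 ≈ 0.7887

f''(x) = 6 - 12*x
Second-derivative test at each critical point:
  f''(0.2113) = 3.4641 > 0 → local minimum
  f''(0.7887) = -3.4641 < 0 → local maximum

Critical points: x = 1/2 - sqrt(3)/6 ≈ 0.2113 (local minimum); x = sqrt(3)/6 + 1/2 ≈ 0.7887 (local maximum)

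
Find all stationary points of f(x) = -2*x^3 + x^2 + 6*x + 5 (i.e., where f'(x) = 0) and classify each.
f'(x) = -6*x^2 + 2*x + 6

Solve f'(x) = 0:
  Factor: -6*x^2 + 2*x + 6 = -2*(3*x^2 - x - 3); 3*x^2 - x - 3 = 0 has no rational roots; quadratic formula: x = (1 ± √37)/6.
  ⇒ x = 1/6 - sqrt(37)/6 ≈ -0.8471, 1/6 + sqrt(37)/6 ≈ 1.1805

f''(x) = 2 - 12*x
Second-derivative test at each critical point:
  f''(-0.8471) = 12.1655 > 0 → local minimum
  f''(1.1805) = -12.1655 < 0 → local maximum

Critical points: x = 1/6 - sqrt(37)/6 ≈ -0.8471 (local minimum); x = 1/6 + sqrt(37)/6 ≈ 1.1805 (local maximum)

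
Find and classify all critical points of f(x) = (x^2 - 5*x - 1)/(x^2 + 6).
f'(x) = (5*x^2 + 14*x - 30)/(x^4 + 12*x^2 + 36)

Solve f'(x) = 0:
  f'(x) = (5*x^2 + 14*x - 30)/(x^2 + 6)^2; the denominator is positive wherever f is defined, so f'(x) = 0 ⇔ 5*x^2 + 14*x - 30 = 0.
  5*x^2 + 14*x - 30 = 0 has no rational roots; quadratic formula: x = (-14 ± √796)/10.
  ⇒ x = -sqrt(199)/5 - 7/5 ≈ -4.2213, -7/5 + sqrt(199)/5 ≈ 1.4213

f''(x) = 2*(-5*x^3 - 21*x^2 + 90*x + 42)/(x^6 + 18*x^4 + 108*x^2 + 216)
Second-derivative test at each critical point:
  f''(-4.2213) = -0.0497 < 0 → local maximum
  f''(1.4213) = 0.4386 > 0 → local minimum

Critical points: x = -sqrt(199)/5 - 7/5 ≈ -4.2213 (local maximum); x = -7/5 + sqrt(199)/5 ≈ 1.4213 (local minimum)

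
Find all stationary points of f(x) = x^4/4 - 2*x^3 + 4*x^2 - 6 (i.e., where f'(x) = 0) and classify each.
f'(x) = x*(x^2 - 6*x + 8)

Solve f'(x) = 0:
  Factor: x^3 - 6*x^2 + 8*x = x*(x - 4)*(x - 2) = 0.
  ⇒ x = 0, 2, 4

f''(x) = 3*x^2 - 12*x + 8
Second-derivative test at each critical point:
  f''(0) = 8 > 0 → local minimum
  f''(2) = -4 < 0 → local maximum
  f''(4) = 8 > 0 → local minimum

Critical points: x = 0 (local minimum); x = 2 (local maximum); x = 4 (local minimum)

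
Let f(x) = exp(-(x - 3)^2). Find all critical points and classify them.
f'(x) = 2*(3 - x)*exp(-(x - 3)^2)

Solve f'(x) = 0:
  f'(x) = (6 - 2*x)·exp(-(x - 3)^2) and exp(-(x - 3)^2) > 0 for every x, so f'(x) = 0 ⇔ 6 - 2*x = 0.
  Factor: 6 - 2*x = -2*(x - 3) = 0.
  ⇒ x = 3

f''(x) = 2*(2*(x - 3)^2 - 1)*exp(-(x - 3)^2)
Second-derivative test at each critical point:
  f''(3) = -2 < 0 → local maximum

Critical points: x = 3 (local maximum)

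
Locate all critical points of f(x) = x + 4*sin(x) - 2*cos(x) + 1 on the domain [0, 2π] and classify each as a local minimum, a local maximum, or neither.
f'(x) = 2*sin(x) + 4*cos(x) + 1

Solve f'(x) = 0 on [0, 2π]:
  f'(x) = 0 ⇔ 2*sin(x) + 4*cos(x) = -1. Write the left side as R·cos(x + φ) with R = √(4² + (-2)²) = 2*sqrt(5), cos φ = 2*sqrt(5)/5, sin φ = -sqrt(5)/5; then cos(x + φ) = -sqrt(5)/10. Solve for x and keep the solutions lying in [0, 2π].
  ⇒ x = atan((-1 + 2*sqrt(19))/(-sqrt(19) - 2)) + pi ≈ 2.2600, atan((-2*sqrt(19) - 1)/(-2 + sqrt(19))) + 2*pi ≈ 4.9505

f''(x) = -4*sin(x) + 2*cos(x)
Second-derivative test at each critical point:
  f''(2.2600) = -4.3589 < 0 → local maximum
  f''(4.9505) = 4.3589 > 0 → local minimum

Critical points: x = atan((-1 + 2*sqrt(19))/(-sqrt(19) - 2)) + pi ≈ 2.2600 (local maximum); x = atan((-2*sqrt(19) - 1)/(-2 + sqrt(19))) + 2*pi ≈ 4.9505 (local minimum)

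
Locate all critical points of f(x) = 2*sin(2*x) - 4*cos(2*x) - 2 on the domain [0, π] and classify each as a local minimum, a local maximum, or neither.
f'(x) = 8*sin(2*x) + 4*cos(2*x)

Solve f'(x) = 0 on [0, π]:
  f'(x) = 0 ⇔ 2*cos(2*x) = -4*sin(2*x) ⇔ tan(2*x) = -1/2, i.e. 2*x = arctan(-1/2) + nπ; keep the solutions lying in [0, π].
  ⇒ x = -atan(1/2)/2 + pi/2 ≈ 1.3390, pi - atan(1/2)/2 ≈ 2.9098

f''(x) = -8*sin(2*x) + 16*cos(2*x)
Second-derivative test at each critical point:
  f''(1.3390) = -17.8885 < 0 → local maximum
  f''(2.9098) = 17.8885 > 0 → local minimum

Critical points: x = -atan(1/2)/2 + pi/2 ≈ 1.3390 (local maximum); x = pi - atan(1/2)/2 ≈ 2.9098 (local minimum)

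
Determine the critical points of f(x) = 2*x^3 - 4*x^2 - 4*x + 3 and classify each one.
f'(x) = 6*x^2 - 8*x - 4

Solve f'(x) = 0:
  Factor: 6*x^2 - 8*x - 4 = 2*(3*x^2 - 4*x - 2); 3*x^2 - 4*x - 2 = 0 has no rational roots; quadratic formula: x = (4 ± √40)/6.
  ⇒ x = 2/3 - sqrt(10)/3 ≈ -0.3874, 2/3 + sqrt(10)/3 ≈ 1.7208

f''(x) = 12*x - 8
Second-derivative test at each critical point:
  f''(-0.3874) = -12.6491 < 0 → local maximum
  f''(1.7208) = 12.6491 > 0 → local minimum

Critical points: x = 2/3 - sqrt(10)/3 ≈ -0.3874 (local maximum); x = 2/3 + sqrt(10)/3 ≈ 1.7208 (local minimum)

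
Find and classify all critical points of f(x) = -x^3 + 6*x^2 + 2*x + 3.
f'(x) = -3*x^2 + 12*x + 2

Solve f'(x) = 0:
  3*x^2 - 12*x - 2 = 0 has no rational roots; quadratic formula: x = (12 ± √168)/6.
  ⇒ x = 2 - sqrt(42)/3 ≈ -0.1602, 2 + sqrt(42)/3 ≈ 4.1602

f''(x) = 12 - 6*x
Second-derivative test at each critical point:
  f''(-0.1602) = 12.9615 > 0 → local minimum
  f''(4.1602) = -12.9615 < 0 → local maximum

Critical points: x = 2 - sqrt(42)/3 ≈ -0.1602 (local minimum); x = 2 + sqrt(42)/3 ≈ 4.1602 (local maximum)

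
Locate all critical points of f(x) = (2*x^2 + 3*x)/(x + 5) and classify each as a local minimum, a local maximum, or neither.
f'(x) = (2*x^2 + 20*x + 15)/(x^2 + 10*x + 25)

Solve f'(x) = 0:
  f'(x) = (2*x^2 + 20*x + 15)/(x + 5)^2; the denominator is positive wherever f is defined, so f'(x) = 0 ⇔ 2*x^2 + 20*x + 15 = 0.
  2*x^2 + 20*x + 15 = 0 has no rational roots; quadratic formula: x = (-20 ± √280)/4.
  ⇒ x = -5 - sqrt(70)/2 ≈ -9.1833, -5 + sqrt(70)/2 ≈ -0.8167

f''(x) = 70/(x^3 + 15*x^2 + 75*x + 125)
Second-derivative test at each critical point:
  f''(-9.1833) = -0.9562 < 0 → local maximum
  f''(-0.8167) = 0.9562 > 0 → local minimum

Critical points: x = -5 - sqrt(70)/2 ≈ -9.1833 (local maximum); x = -5 + sqrt(70)/2 ≈ -0.8167 (local minimum)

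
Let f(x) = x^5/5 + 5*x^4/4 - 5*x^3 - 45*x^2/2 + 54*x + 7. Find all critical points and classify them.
f'(x) = x^4 + 5*x^3 - 15*x^2 - 45*x + 54

Solve f'(x) = 0:
  Factor: x^4 + 5*x^3 - 15*x^2 - 45*x + 54 = (x - 3)*(x - 1)*(x + 3)*(x + 6) = 0.
  ⇒ x = -6, -3, 1, 3

f''(x) = 4*x^3 + 15*x^2 - 30*x - 45
Second-derivative test at each critical point:
  f''(-6) = -189 < 0 → local maximum
  f''(-3) = 72 > 0 → local minimum
  f''(1) = -56 < 0 → local maximum
  f''(3) = 108 > 0 → local minimum

Critical points: x = -6 (local maximum); x = -3 (local minimum); x = 1 (local maximum); x = 3 (local minimum)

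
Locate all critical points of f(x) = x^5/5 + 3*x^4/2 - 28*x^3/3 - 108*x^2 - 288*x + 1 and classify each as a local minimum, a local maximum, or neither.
f'(x) = x^4 + 6*x^3 - 28*x^2 - 216*x - 288

Solve f'(x) = 0:
  Factor: x^4 + 6*x^3 - 28*x^2 - 216*x - 288 = (x - 6)*(x + 2)*(x + 4)*(x + 6) = 0.
  ⇒ x = -6, -4, -2, 6

f''(x) = 4*x^3 + 18*x^2 - 56*x - 216
Second-derivative test at each critical point:
  f''(-6) = -96 < 0 → local maximum
  f''(-4) = 40 > 0 → local minimum
  f''(-2) = -64 < 0 → local maximum
  f''(6) = 960 > 0 → local minimum

Critical points: x = -6 (local maximum); x = -4 (local minimum); x = -2 (local maximum); x = 6 (local minimum)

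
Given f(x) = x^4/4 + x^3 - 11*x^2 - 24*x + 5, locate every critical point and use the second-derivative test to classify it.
f'(x) = x^3 + 3*x^2 - 22*x - 24

Solve f'(x) = 0:
  Factor: x^3 + 3*x^2 - 22*x - 24 = (x - 4)*(x + 1)*(x + 6) = 0.
  ⇒ x = -6, -1, 4

f''(x) = 3*x^2 + 6*x - 22
Second-derivative test at each critical point:
  f''(-6) = 50 > 0 → local minimum
  f''(-1) = -25 < 0 → local maximum
  f''(4) = 50 > 0 → local minimum

Critical points: x = -6 (local minimum); x = -1 (local maximum); x = 4 (local minimum)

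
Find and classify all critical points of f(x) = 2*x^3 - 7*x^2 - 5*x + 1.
f'(x) = 6*x^2 - 14*x - 5

Solve f'(x) = 0:
  6*x^2 - 14*x - 5 = 0 has no rational roots; quadratic formula: x = (14 ± √316)/12.
  ⇒ x = 7/6 - sqrt(79)/6 ≈ -0.3147, 7/6 + sqrt(79)/6 ≈ 2.6480

f''(x) = 12*x - 14
Second-derivative test at each critical point:
  f''(-0.3147) = -17.7764 < 0 → local maximum
  f''(2.6480) = 17.7764 > 0 → local minimum

Critical points: x = 7/6 - sqrt(79)/6 ≈ -0.3147 (local maximum); x = 7/6 + sqrt(79)/6 ≈ 2.6480 (local minimum)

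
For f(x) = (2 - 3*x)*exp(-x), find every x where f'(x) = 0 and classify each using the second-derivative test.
f'(x) = (3*x - 5)*exp(-x)

Solve f'(x) = 0:
  f'(x) = (3*x - 5)·exp(-x) and exp(-x) > 0 for every x, so f'(x) = 0 ⇔ 3*x - 5 = 0.
  3*x - 5 = 0.
  ⇒ x = 5/3

f''(x) = (8 - 3*x)*exp(-x)
Second-derivative test at each critical point:
  f''(5/3) = 0.5666 > 0 → local minimum

Critical points: x = 5/3 (local minimum)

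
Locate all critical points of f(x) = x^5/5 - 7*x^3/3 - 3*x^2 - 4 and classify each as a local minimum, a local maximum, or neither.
f'(x) = x*(x^3 - 7*x - 6)

Solve f'(x) = 0:
  Factor: x^4 - 7*x^2 - 6*x = x*(x - 3)*(x + 1)*(x + 2) = 0.
  ⇒ x = -2, -1, 0, 3

f''(x) = 4*x^3 - 14*x - 6
Second-derivative test at each critical point:
  f''(-2) = -10 < 0 → local maximum
  f''(-1) = 4 > 0 → local minimum
  f''(0) = -6 < 0 → local maximum
  f''(3) = 60 > 0 → local minimum

Critical points: x = -2 (local maximum); x = -1 (local minimum); x = 0 (local maximum); x = 3 (local minimum)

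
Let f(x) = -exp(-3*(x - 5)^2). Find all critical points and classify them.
f'(x) = 6*(x - 5)*exp(-3*(x - 5)^2)

Solve f'(x) = 0:
  f'(x) = (6*x - 30)·exp(-3*(x - 5)^2) and exp(-3*(x - 5)^2) > 0 for every x, so f'(x) = 0 ⇔ 6*x - 30 = 0.
  Factor: 6*x - 30 = 6*(x - 5) = 0.
  ⇒ x = 5

f''(x) = 6*(1 - 6*(x - 5)^2)*exp(-3*(x - 5)^2)
Second-derivative test at each critical point:
  f''(5) = 6 > 0 → local minimum

Critical points: x = 5 (local minimum)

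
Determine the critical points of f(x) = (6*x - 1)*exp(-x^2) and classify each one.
f'(x) = 2*(-x*(6*x - 1) + 3)*exp(-x^2)

Solve f'(x) = 0:
  f'(x) = (-12*x^2 + 2*x + 6)·exp(-x^2) and exp(-x^2) > 0 for every x, so f'(x) = 0 ⇔ -12*x^2 + 2*x + 6 = 0.
  Factor: -12*x^2 + 2*x + 6 = -2*(6*x^2 - x - 3); 6*x^2 - x - 3 = 0 has no rational roots; quadratic formula: x = (1 ± √73)/12.
  ⇒ x = 1/12 - sqrt(73)/12 ≈ -0.6287, 1/12 + sqrt(73)/12 ≈ 0.7953

f''(x) = 2*(2*x^2*(6*x - 1) - 18*x + 1)*exp(-x^2)
Second-derivative test at each critical point:
  f''(-0.6287) = 11.5093 > 0 → local minimum
  f''(0.7953) = -9.0777 < 0 → local maximum

Critical points: x = 1/12 - sqrt(73)/12 ≈ -0.6287 (local minimum); x = 1/12 + sqrt(73)/12 ≈ 0.7953 (local maximum)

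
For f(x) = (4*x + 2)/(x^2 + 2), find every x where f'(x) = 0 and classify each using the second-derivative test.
f'(x) = 4*(-x^2 - x + 2)/(x^4 + 4*x^2 + 4)

Solve f'(x) = 0:
  f'(x) = -4*(x - 1)*(x + 2)/(x^2 + 2)^2; the denominator is positive wherever f is defined, so f'(x) = 0 ⇔ -4*x^2 - 4*x + 8 = 0.
  Factor: -4*x^2 - 4*x + 8 = -4*(x - 1)*(x + 2) = 0.
  ⇒ x = -2, 1

f''(x) = 4*(4*x^2*(2*x + 1) - (6*x + 1)*(x^2 + 2))/(x^2 + 2)^3
Second-derivative test at each critical point:
  f''(-2) = 1/3 > 0 → local minimum
  f''(1) = -4/3 < 0 → local maximum

Critical points: x = -2 (local minimum); x = 1 (local maximum)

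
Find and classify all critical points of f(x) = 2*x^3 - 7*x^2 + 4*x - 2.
f'(x) = 6*x^2 - 14*x + 4

Solve f'(x) = 0:
  Factor: 6*x^2 - 14*x + 4 = 2*(x - 2)*(3*x - 1) = 0.
  ⇒ x = 1/3, 2

f''(x) = 12*x - 14
Second-derivative test at each critical point:
  f''(1/3) = -10 < 0 → local maximum
  f''(2) = 10 > 0 → local minimum

Critical points: x = 1/3 (local maximum); x = 2 (local minimum)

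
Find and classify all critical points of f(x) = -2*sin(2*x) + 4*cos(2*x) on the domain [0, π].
f'(x) = -8*sin(2*x) - 4*cos(2*x)

Solve f'(x) = 0 on [0, π]:
  f'(x) = 0 ⇔ -2*cos(2*x) = 4*sin(2*x) ⇔ tan(2*x) = -1/2, i.e. 2*x = arctan(-1/2) + nπ; keep the solutions lying in [0, π].
  ⇒ x = -atan(1/2)/2 + pi/2 ≈ 1.3390, pi - atan(1/2)/2 ≈ 2.9098

f''(x) = 8*sin(2*x) - 16*cos(2*x)
Second-derivative test at each critical point:
  f''(1.3390) = 17.8885 > 0 → local minimum
  f''(2.9098) = -17.8885 < 0 → local maximum

Critical points: x = -atan(1/2)/2 + pi/2 ≈ 1.3390 (local minimum); x = pi - atan(1/2)/2 ≈ 2.9098 (local maximum)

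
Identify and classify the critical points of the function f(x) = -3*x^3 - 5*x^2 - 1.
f'(x) = x*(-9*x - 10)

Solve f'(x) = 0:
  Factor: -9*x^2 - 10*x = -x*(9*x + 10) = 0.
  ⇒ x = -10/9, 0

f''(x) = -18*x - 10
Second-derivative test at each critical point:
  f''(-10/9) = 10 > 0 → local minimum
  f''(0) = -10 < 0 → local maximum

Critical points: x = -10/9 (local minimum); x = 0 (local maximum)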